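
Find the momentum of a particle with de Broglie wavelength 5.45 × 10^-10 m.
1.22 × 10^-24 kg·m/s

From the de Broglie relation λ = h/p, we solve for p:

p = h/λ
p = (6.626 × 10^-34 J·s) / (5.45 × 10^-10 m)
p = 1.22 × 10^-24 kg·m/s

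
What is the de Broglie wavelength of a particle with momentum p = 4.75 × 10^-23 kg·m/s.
1.39 × 10^-11 m

Using the de Broglie relation λ = h/p:

λ = h/p
λ = (6.626 × 10^-34 J·s) / (4.75 × 10^-23 kg·m/s)
λ = 1.39 × 10^-11 m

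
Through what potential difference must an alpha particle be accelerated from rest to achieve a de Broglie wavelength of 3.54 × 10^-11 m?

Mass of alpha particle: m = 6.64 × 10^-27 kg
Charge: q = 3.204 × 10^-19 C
8.23 × 10^-2 V

From λ = h/√(2mqV), we solve for V:

λ² = h²/(2mqV)
V = h²/(2mqλ²)
V = (6.626 × 10^-34 J·s)² / (2 × 6.64 × 10^-27 kg × 3.204 × 10^-19 C × (3.54 × 10^-11 m)²)
V = 8.23 × 10^-2 V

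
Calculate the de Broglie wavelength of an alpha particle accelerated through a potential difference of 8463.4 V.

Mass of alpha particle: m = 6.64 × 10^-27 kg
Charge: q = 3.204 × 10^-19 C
1.10 × 10^-13 m

When a particle is accelerated through voltage V, it gains kinetic energy KE = qV.

The de Broglie wavelength is then λ = h/√(2mqV):

λ = h/√(2mqV)
λ = (6.626 × 10^-34 J·s) / √(2 × 6.64 × 10^-27 kg × 3.204 × 10^-19 C × 8463.4 V)
λ = 1.10 × 10^-13 m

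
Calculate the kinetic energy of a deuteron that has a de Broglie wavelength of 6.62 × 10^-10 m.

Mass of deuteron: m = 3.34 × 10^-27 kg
1.50 × 10^-22 J (or 9.36 × 10^-4 eV)

From λ = h/√(2mKE), we solve for KE:

λ² = h²/(2mKE)
KE = h²/(2mλ²)
KE = (6.626 × 10^-34 J·s)² / (2 × 3.34 × 10^-27 kg × (6.62 × 10^-10 m)²)
KE = 1.50 × 10^-22 J
KE = 9.36 × 10^-4 eV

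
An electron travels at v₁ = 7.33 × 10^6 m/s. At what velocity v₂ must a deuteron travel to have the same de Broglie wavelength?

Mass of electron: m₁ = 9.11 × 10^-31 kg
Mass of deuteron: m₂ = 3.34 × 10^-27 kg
v₂ = 2.00 × 10^3 m/s

For equal de Broglie wavelengths: λ₁ = λ₂

h/(m₁v₁) = h/(m₂v₂)
m₁v₁ = m₂v₂
v₂ = v₁ · (m₁/m₂)

v₂ = 7.33 × 10^6 m/s × (9.11 × 10^-31 kg / 3.34 × 10^-27 kg)
v₂ = 2.00 × 10^3 m/s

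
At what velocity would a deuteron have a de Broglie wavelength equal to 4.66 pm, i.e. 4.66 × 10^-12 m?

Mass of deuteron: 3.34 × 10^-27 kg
4.26 × 10^4 m/s

From λ = h/(mv), solve for v:

v = h/(mλ)
v = (6.626 × 10^-34 J·s) / (3.34 × 10^-27 kg × 4.66 × 10^-12 m)
v = 4.26 × 10^4 m/s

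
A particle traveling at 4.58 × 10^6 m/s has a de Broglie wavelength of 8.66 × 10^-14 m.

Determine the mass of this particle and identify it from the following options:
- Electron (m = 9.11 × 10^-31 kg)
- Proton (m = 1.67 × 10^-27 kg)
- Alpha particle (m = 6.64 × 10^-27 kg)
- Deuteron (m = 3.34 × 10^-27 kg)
The particle is a proton.

From λ = h/(mv), solve for mass:

m = h/(λv)
m = (6.626 × 10^-34 J·s) / (8.66 × 10^-14 m × 4.58 × 10^6 m/s)
m = 1.67 × 10^-27 kg

Comparing with the listed masses, this is closest to a proton.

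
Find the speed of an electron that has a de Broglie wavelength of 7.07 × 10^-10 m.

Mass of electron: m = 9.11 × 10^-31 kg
1.03 × 10^6 m/s

From the de Broglie relation λ = h/(mv), we solve for v:

v = h/(mλ)
v = (6.626 × 10^-34 J·s) / (9.11 × 10^-31 kg × 7.07 × 10^-10 m)
v = 1.03 × 10^6 m/s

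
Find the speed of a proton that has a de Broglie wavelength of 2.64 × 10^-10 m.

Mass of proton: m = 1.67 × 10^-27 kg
1.50 × 10^3 m/s

From the de Broglie relation λ = h/(mv), we solve for v:

v = h/(mλ)
v = (6.626 × 10^-34 J·s) / (1.67 × 10^-27 kg × 2.64 × 10^-10 m)
v = 1.50 × 10^3 m/s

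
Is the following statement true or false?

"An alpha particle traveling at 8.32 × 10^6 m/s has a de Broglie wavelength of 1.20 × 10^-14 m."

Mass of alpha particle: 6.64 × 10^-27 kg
True

The claim is correct.

Using λ = h/(mv):
λ = (6.626 × 10^-34 J·s) / (6.64 × 10^-27 kg × 8.32 × 10^6 m/s)
λ = 1.20 × 10^-14 m

This matches the claimed value.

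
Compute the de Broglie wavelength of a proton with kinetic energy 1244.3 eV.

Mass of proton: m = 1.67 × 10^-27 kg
8.12 × 10^-13 m

Using λ = h/√(2mKE):

First convert KE to Joules: KE = 1244.3 eV = 1.994 × 10^-16 J

λ = h/√(2mKE)
λ = (6.626 × 10^-34 J·s) / √(2 × 1.67 × 10^-27 kg × 1.994 × 10^-16 J)
λ = 8.12 × 10^-13 m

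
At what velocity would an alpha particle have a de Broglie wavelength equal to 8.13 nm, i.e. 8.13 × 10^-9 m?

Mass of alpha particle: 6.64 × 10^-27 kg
1.23 × 10^1 m/s

From λ = h/(mv), solve for v:

v = h/(mλ)
v = (6.626 × 10^-34 J·s) / (6.64 × 10^-27 kg × 8.13 × 10^-9 m)
v = 1.23 × 10^1 m/s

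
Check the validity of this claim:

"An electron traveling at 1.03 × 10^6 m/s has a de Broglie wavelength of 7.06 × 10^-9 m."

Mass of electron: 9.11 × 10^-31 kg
False

The claim is incorrect.

Using λ = h/(mv):
λ = (6.626 × 10^-34 J·s) / (9.11 × 10^-31 kg × 1.03 × 10^6 m/s)
λ = 7.06 × 10^-10 m

The actual wavelength differs from the claimed 7.06 × 10^-9 m.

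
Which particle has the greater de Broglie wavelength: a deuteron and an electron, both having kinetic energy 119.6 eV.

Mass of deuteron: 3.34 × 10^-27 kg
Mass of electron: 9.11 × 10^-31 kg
The electron has the longer wavelength.

Using λ = h/√(2mKE):

For deuteron: λ₁ = h/√(2m₁KE) = 1.85 × 10^-12 m
For electron: λ₂ = h/√(2m₂KE) = 1.12 × 10^-10 m

Since λ ∝ 1/√m at constant kinetic energy, the lighter particle has the longer wavelength.

The electron has the longer de Broglie wavelength.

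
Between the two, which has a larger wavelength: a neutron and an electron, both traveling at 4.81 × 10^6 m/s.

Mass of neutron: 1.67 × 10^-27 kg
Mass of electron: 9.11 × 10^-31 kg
The electron has the longer wavelength.

Using λ = h/(mv), since both particles have the same velocity, the wavelength depends only on mass.

For neutron: λ₁ = h/(m₁v) = 8.25 × 10^-14 m
For electron: λ₂ = h/(m₂v) = 1.51 × 10^-10 m

Since λ ∝ 1/m at constant velocity, the lighter particle has the longer wavelength.

The electron has the longer de Broglie wavelength.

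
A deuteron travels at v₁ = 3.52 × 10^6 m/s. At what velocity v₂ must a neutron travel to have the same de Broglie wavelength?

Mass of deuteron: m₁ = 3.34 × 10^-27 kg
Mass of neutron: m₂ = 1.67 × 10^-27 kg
v₂ = 7.04 × 10^6 m/s

For equal de Broglie wavelengths: λ₁ = λ₂

h/(m₁v₁) = h/(m₂v₂)
m₁v₁ = m₂v₂
v₂ = v₁ · (m₁/m₂)

v₂ = 3.52 × 10^6 m/s × (3.34 × 10^-27 kg / 1.67 × 10^-27 kg)
v₂ = 7.04 × 10^6 m/s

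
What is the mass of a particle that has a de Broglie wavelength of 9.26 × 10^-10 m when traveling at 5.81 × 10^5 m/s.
1.23 × 10^-30 kg

From the de Broglie relation λ = h/(mv), we solve for m:

m = h/(λv)
m = (6.626 × 10^-34 J·s) / (9.26 × 10^-10 m × 5.81 × 10^5 m/s)
m = 1.23 × 10^-30 kg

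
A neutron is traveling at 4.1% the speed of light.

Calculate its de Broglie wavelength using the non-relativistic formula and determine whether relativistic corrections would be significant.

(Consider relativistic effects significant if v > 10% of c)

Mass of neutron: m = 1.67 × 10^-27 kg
No, relativistic corrections are not needed.

Using the non-relativistic de Broglie formula λ = h/(mv):

v = 4.1% × c = 1.229 × 10^7 m/s

λ = h/(mv)
λ = (6.626 × 10^-34 J·s) / (1.67 × 10^-27 kg × 1.229 × 10^7 m/s)
λ = 3.23 × 10^-14 m

Since v = 4.1% of c < 10% of c, relativistic corrections are NOT significant and this non-relativistic result is a good approximation.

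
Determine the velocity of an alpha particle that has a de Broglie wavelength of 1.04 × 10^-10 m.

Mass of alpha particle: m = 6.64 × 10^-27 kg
9.60 × 10^2 m/s

From the de Broglie relation λ = h/(mv), we solve for v:

v = h/(mλ)
v = (6.626 × 10^-34 J·s) / (6.64 × 10^-27 kg × 1.04 × 10^-10 m)
v = 9.60 × 10^2 m/s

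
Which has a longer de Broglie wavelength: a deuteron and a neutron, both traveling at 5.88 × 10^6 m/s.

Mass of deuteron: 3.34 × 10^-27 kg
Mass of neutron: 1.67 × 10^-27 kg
The neutron has the longer wavelength.

Using λ = h/(mv), since both particles have the same velocity, the wavelength depends only on mass.

For deuteron: λ₁ = h/(m₁v) = 3.37 × 10^-14 m
For neutron: λ₂ = h/(m₂v) = 6.75 × 10^-14 m

Since λ ∝ 1/m at constant velocity, the lighter particle has the longer wavelength.

The neutron has the longer de Broglie wavelength.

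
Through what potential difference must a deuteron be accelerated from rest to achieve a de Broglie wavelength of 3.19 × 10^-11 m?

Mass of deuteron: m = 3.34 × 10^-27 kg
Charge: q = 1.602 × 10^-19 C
4.03 × 10^-1 V

From λ = h/√(2mqV), we solve for V:

λ² = h²/(2mqV)
V = h²/(2mqλ²)
V = (6.626 × 10^-34 J·s)² / (2 × 3.34 × 10^-27 kg × 1.602 × 10^-19 C × (3.19 × 10^-11 m)²)
V = 4.03 × 10^-1 V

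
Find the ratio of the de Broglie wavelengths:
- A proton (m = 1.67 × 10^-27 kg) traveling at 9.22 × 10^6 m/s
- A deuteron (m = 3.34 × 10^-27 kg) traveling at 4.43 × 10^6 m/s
λ₁/λ₂ = 0.961

Using λ = h/(mv):

λ₁ = h/(m₁v₁) = 4.30 × 10^-14 m
λ₂ = h/(m₂v₂) = 4.48 × 10^-14 m

Ratio λ₁/λ₂ = (m₂v₂)/(m₁v₁)
         = (3.34 × 10^-27 kg × 4.43 × 10^6 m/s) / (1.67 × 10^-27 kg × 9.22 × 10^6 m/s)
         = 0.961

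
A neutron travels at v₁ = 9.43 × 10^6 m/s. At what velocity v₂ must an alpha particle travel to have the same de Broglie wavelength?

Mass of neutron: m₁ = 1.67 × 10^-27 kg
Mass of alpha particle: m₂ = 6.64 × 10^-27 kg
v₂ = 2.37 × 10^6 m/s

For equal de Broglie wavelengths: λ₁ = λ₂

h/(m₁v₁) = h/(m₂v₂)
m₁v₁ = m₂v₂
v₂ = v₁ · (m₁/m₂)

v₂ = 9.43 × 10^6 m/s × (1.67 × 10^-27 kg / 6.64 × 10^-27 kg)
v₂ = 2.37 × 10^6 m/s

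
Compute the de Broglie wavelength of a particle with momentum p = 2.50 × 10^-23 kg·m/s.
2.65 × 10^-11 m

Using the de Broglie relation λ = h/p:

λ = h/p
λ = (6.626 × 10^-34 J·s) / (2.50 × 10^-23 kg·m/s)
λ = 2.65 × 10^-11 m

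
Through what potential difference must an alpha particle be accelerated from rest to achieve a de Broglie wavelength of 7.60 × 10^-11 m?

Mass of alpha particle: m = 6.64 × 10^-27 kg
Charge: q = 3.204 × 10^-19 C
1.79 × 10^-2 V

From λ = h/√(2mqV), we solve for V:

λ² = h²/(2mqV)
V = h²/(2mqλ²)
V = (6.626 × 10^-34 J·s)² / (2 × 6.64 × 10^-27 kg × 3.204 × 10^-19 C × (7.60 × 10^-11 m)²)
V = 1.79 × 10^-2 V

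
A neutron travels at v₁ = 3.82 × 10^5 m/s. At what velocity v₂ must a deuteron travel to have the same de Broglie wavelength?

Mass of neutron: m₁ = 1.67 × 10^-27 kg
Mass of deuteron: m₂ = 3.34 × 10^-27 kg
v₂ = 1.91 × 10^5 m/s

For equal de Broglie wavelengths: λ₁ = λ₂

h/(m₁v₁) = h/(m₂v₂)
m₁v₁ = m₂v₂
v₂ = v₁ · (m₁/m₂)

v₂ = 3.82 × 10^5 m/s × (1.67 × 10^-27 kg / 3.34 × 10^-27 kg)
v₂ = 1.91 × 10^5 m/s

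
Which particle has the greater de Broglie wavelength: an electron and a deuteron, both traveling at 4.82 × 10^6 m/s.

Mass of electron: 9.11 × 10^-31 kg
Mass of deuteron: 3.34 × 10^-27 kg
The electron has the longer wavelength.

Using λ = h/(mv), since both particles have the same velocity, the wavelength depends only on mass.

For electron: λ₁ = h/(m₁v) = 1.51 × 10^-10 m
For deuteron: λ₂ = h/(m₂v) = 4.12 × 10^-14 m

Since λ ∝ 1/m at constant velocity, the lighter particle has the longer wavelength.

The electron has the longer de Broglie wavelength.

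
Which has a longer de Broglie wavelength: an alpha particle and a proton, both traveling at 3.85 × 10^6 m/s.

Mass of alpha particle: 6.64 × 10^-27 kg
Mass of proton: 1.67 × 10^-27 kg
The proton has the longer wavelength.

Using λ = h/(mv), since both particles have the same velocity, the wavelength depends only on mass.

For alpha particle: λ₁ = h/(m₁v) = 2.59 × 10^-14 m
For proton: λ₂ = h/(m₂v) = 1.03 × 10^-13 m

Since λ ∝ 1/m at constant velocity, the lighter particle has the longer wavelength.

The proton has the longer de Broglie wavelength.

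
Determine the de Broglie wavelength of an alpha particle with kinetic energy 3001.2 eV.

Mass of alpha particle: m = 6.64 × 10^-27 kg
2.62 × 10^-13 m

Using λ = h/√(2mKE):

First convert KE to Joules: KE = 3001.2 eV = 4.808 × 10^-16 J

λ = h/√(2mKE)
λ = (6.626 × 10^-34 J·s) / √(2 × 6.64 × 10^-27 kg × 4.808 × 10^-16 J)
λ = 2.62 × 10^-13 m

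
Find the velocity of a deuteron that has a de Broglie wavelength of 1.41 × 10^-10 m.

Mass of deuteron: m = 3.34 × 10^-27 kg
1.41 × 10^3 m/s

From the de Broglie relation λ = h/(mv), we solve for v:

v = h/(mλ)
v = (6.626 × 10^-34 J·s) / (3.34 × 10^-27 kg × 1.41 × 10^-10 m)
v = 1.41 × 10^3 m/s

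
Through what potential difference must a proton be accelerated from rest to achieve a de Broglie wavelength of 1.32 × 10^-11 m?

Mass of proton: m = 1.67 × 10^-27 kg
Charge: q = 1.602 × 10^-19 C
4.71 V

From λ = h/√(2mqV), we solve for V:

λ² = h²/(2mqV)
V = h²/(2mqλ²)
V = (6.626 × 10^-34 J·s)² / (2 × 1.67 × 10^-27 kg × 1.602 × 10^-19 C × (1.32 × 10^-11 m)²)
V = 4.71 V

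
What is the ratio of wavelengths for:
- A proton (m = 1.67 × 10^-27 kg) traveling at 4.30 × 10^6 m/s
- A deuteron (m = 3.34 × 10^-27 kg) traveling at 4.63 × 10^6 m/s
λ₁/λ₂ = 2.15

Using λ = h/(mv):

λ₁ = h/(m₁v₁) = 9.23 × 10^-14 m
λ₂ = h/(m₂v₂) = 4.28 × 10^-14 m

Ratio λ₁/λ₂ = (m₂v₂)/(m₁v₁)
         = (3.34 × 10^-27 kg × 4.63 × 10^6 m/s) / (1.67 × 10^-27 kg × 4.30 × 10^6 m/s)
         = 2.15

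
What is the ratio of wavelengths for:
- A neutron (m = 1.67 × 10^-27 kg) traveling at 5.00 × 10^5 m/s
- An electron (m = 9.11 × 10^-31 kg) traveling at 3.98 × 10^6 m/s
λ₁/λ₂ = 4.34 × 10^-3

Using λ = h/(mv):

λ₁ = h/(m₁v₁) = 7.94 × 10^-13 m
λ₂ = h/(m₂v₂) = 1.83 × 10^-10 m

Ratio λ₁/λ₂ = (m₂v₂)/(m₁v₁)
         = (9.11 × 10^-31 kg × 3.98 × 10^6 m/s) / (1.67 × 10^-27 kg × 5.00 × 10^5 m/s)
         = 4.34 × 10^-3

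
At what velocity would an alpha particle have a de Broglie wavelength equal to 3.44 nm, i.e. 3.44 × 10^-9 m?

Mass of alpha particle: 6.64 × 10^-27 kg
2.90 × 10^1 m/s

From λ = h/(mv), solve for v:

v = h/(mλ)
v = (6.626 × 10^-34 J·s) / (6.64 × 10^-27 kg × 3.44 × 10^-9 m)
v = 2.90 × 10^1 m/s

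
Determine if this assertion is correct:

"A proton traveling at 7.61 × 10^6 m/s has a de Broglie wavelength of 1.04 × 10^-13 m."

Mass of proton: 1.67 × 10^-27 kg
False

The claim is incorrect.

Using λ = h/(mv):
λ = (6.626 × 10^-34 J·s) / (1.67 × 10^-27 kg × 7.61 × 10^6 m/s)
λ = 5.21 × 10^-14 m

The actual wavelength differs from the claimed 1.04 × 10^-13 m.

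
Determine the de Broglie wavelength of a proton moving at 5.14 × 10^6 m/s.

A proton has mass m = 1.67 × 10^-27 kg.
7.72 × 10^-14 m

Using the de Broglie relation λ = h/(mv):

λ = h/(mv)
λ = (6.626 × 10^-34 J·s) / (1.67 × 10^-27 kg × 5.14 × 10^6 m/s)
λ = 7.72 × 10^-14 m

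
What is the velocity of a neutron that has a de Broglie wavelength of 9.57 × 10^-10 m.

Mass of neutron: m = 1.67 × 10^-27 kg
4.15 × 10^2 m/s

From the de Broglie relation λ = h/(mv), we solve for v:

v = h/(mλ)
v = (6.626 × 10^-34 J·s) / (1.67 × 10^-27 kg × 9.57 × 10^-10 m)
v = 4.15 × 10^2 m/s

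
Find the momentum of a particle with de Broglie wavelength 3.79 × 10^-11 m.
1.75 × 10^-23 kg·m/s

From the de Broglie relation λ = h/p, we solve for p:

p = h/λ
p = (6.626 × 10^-34 J·s) / (3.79 × 10^-11 m)
p = 1.75 × 10^-23 kg·m/s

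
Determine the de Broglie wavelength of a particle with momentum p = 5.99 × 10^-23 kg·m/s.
1.11 × 10^-11 m

Using the de Broglie relation λ = h/p:

λ = h/p
λ = (6.626 × 10^-34 J·s) / (5.99 × 10^-23 kg·m/s)
λ = 1.11 × 10^-11 m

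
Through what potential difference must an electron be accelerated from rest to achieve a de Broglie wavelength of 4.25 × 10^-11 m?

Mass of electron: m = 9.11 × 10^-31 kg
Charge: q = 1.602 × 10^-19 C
833 V

From λ = h/√(2mqV), we solve for V:

λ² = h²/(2mqV)
V = h²/(2mqλ²)
V = (6.626 × 10^-34 J·s)² / (2 × 9.11 × 10^-31 kg × 1.602 × 10^-19 C × (4.25 × 10^-11 m)²)
V = 833 V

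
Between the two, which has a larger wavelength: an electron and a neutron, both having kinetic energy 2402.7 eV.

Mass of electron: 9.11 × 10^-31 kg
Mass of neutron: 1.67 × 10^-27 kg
The electron has the longer wavelength.

Using λ = h/√(2mKE):

For electron: λ₁ = h/√(2m₁KE) = 2.50 × 10^-11 m
For neutron: λ₂ = h/√(2m₂KE) = 5.84 × 10^-13 m

Since λ ∝ 1/√m at constant kinetic energy, the lighter particle has the longer wavelength.

The electron has the longer de Broglie wavelength.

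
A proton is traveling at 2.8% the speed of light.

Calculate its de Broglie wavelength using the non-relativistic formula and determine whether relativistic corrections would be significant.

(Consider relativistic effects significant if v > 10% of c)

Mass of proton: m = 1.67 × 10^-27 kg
No, relativistic corrections are not needed.

Using the non-relativistic de Broglie formula λ = h/(mv):

v = 2.8% × c = 8.394 × 10^6 m/s

λ = h/(mv)
λ = (6.626 × 10^-34 J·s) / (1.67 × 10^-27 kg × 8.394 × 10^6 m/s)
λ = 4.73 × 10^-14 m

Since v = 2.8% of c < 10% of c, relativistic corrections are NOT significant and this non-relativistic result is a good approximation.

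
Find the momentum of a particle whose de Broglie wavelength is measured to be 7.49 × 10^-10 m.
8.85 × 10^-25 kg·m/s

From the de Broglie relation λ = h/p, we solve for p:

p = h/λ
p = (6.626 × 10^-34 J·s) / (7.49 × 10^-10 m)
p = 8.85 × 10^-25 kg·m/s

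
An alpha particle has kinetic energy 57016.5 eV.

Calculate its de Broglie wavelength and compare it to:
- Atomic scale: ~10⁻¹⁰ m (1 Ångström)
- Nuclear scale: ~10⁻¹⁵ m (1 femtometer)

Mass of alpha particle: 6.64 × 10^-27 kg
λ = 6.02 × 10^-14 m, which is between nuclear and atomic scales.

Using λ = h/√(2mKE):

KE = 57016.5 eV = 9.135 × 10^-15 J

λ = h/√(2mKE)
λ = (6.626 × 10^-34 J·s) / √(2 × 6.64 × 10^-27 kg × 9.135 × 10^-15 J)
λ = 6.02 × 10^-14 m

Comparison:
- Atomic scale (10⁻¹⁰ m): λ is 0.0006× this size
- Nuclear scale (10⁻¹⁵ m): λ is 60× this size

The wavelength is between nuclear and atomic scales.

This wavelength is appropriate for probing atomic structure but too large for nuclear physics experiments.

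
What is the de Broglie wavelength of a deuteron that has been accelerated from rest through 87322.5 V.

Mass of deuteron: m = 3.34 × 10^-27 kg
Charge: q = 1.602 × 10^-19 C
6.85 × 10^-14 m

When a particle is accelerated through voltage V, it gains kinetic energy KE = qV.

The de Broglie wavelength is then λ = h/√(2mqV):

λ = h/√(2mqV)
λ = (6.626 × 10^-34 J·s) / √(2 × 3.34 × 10^-27 kg × 1.602 × 10^-19 C × 87322.5 V)
λ = 6.85 × 10^-14 m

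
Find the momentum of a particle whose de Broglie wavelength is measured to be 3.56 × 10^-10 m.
1.86 × 10^-24 kg·m/s

From the de Broglie relation λ = h/p, we solve for p:

p = h/λ
p = (6.626 × 10^-34 J·s) / (3.56 × 10^-10 m)
p = 1.86 × 10^-24 kg·m/s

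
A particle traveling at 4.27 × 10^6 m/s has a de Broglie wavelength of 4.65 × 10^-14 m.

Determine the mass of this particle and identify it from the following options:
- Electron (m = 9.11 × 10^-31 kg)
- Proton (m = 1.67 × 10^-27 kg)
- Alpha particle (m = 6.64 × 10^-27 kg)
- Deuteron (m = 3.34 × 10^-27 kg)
The particle is a deuteron.

From λ = h/(mv), solve for mass:

m = h/(λv)
m = (6.626 × 10^-34 J·s) / (4.65 × 10^-14 m × 4.27 × 10^6 m/s)
m = 3.34 × 10^-27 kg

Comparing with the listed masses, this is closest to a deuteron.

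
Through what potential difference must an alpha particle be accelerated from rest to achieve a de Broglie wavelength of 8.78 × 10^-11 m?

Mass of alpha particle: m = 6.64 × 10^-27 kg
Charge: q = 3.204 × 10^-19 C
1.34 × 10^-2 V

From λ = h/√(2mqV), we solve for V:

λ² = h²/(2mqV)
V = h²/(2mqλ²)
V = (6.626 × 10^-34 J·s)² / (2 × 6.64 × 10^-27 kg × 3.204 × 10^-19 C × (8.78 × 10^-11 m)²)
V = 1.34 × 10^-2 V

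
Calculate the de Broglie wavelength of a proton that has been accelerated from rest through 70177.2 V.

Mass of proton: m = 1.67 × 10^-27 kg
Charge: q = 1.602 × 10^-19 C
1.08 × 10^-13 m

When a particle is accelerated through voltage V, it gains kinetic energy KE = qV.

The de Broglie wavelength is then λ = h/√(2mqV):

λ = h/√(2mqV)
λ = (6.626 × 10^-34 J·s) / √(2 × 1.67 × 10^-27 kg × 1.602 × 10^-19 C × 70177.2 V)
λ = 1.08 × 10^-13 m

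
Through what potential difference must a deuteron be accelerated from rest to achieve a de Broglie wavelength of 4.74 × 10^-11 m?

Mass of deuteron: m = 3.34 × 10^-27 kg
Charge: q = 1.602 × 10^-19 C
1.83 × 10^-1 V

From λ = h/√(2mqV), we solve for V:

λ² = h²/(2mqV)
V = h²/(2mqλ²)
V = (6.626 × 10^-34 J·s)² / (2 × 3.34 × 10^-27 kg × 1.602 × 10^-19 C × (4.74 × 10^-11 m)²)
V = 1.83 × 10^-1 V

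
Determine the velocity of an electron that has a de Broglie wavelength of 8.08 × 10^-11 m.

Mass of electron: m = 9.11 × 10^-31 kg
9.00 × 10^6 m/s

From the de Broglie relation λ = h/(mv), we solve for v:

v = h/(mλ)
v = (6.626 × 10^-34 J·s) / (9.11 × 10^-31 kg × 8.08 × 10^-11 m)
v = 9.00 × 10^6 m/s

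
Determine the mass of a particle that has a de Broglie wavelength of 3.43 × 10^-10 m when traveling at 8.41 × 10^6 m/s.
2.30 × 10^-31 kg

From the de Broglie relation λ = h/(mv), we solve for m:

m = h/(λv)
m = (6.626 × 10^-34 J·s) / (3.43 × 10^-10 m × 8.41 × 10^6 m/s)
m = 2.30 × 10^-31 kg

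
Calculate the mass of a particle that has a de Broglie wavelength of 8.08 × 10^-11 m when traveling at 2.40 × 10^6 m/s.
3.42 × 10^-30 kg

From the de Broglie relation λ = h/(mv), we solve for m:

m = h/(λv)
m = (6.626 × 10^-34 J·s) / (8.08 × 10^-11 m × 2.40 × 10^6 m/s)
m = 3.42 × 10^-30 kg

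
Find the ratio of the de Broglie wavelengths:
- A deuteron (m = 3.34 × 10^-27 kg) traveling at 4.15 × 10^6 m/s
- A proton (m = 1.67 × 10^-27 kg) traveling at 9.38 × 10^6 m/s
λ₁/λ₂ = 1.13

Using λ = h/(mv):

λ₁ = h/(m₁v₁) = 4.78 × 10^-14 m
λ₂ = h/(m₂v₂) = 4.23 × 10^-14 m

Ratio λ₁/λ₂ = (m₂v₂)/(m₁v₁)
         = (1.67 × 10^-27 kg × 9.38 × 10^6 m/s) / (3.34 × 10^-27 kg × 4.15 × 10^6 m/s)
         = 1.13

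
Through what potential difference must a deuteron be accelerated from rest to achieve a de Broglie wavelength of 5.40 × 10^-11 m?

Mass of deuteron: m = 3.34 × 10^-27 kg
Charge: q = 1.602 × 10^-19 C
1.41 × 10^-1 V

From λ = h/√(2mqV), we solve for V:

λ² = h²/(2mqV)
V = h²/(2mqλ²)
V = (6.626 × 10^-34 J·s)² / (2 × 3.34 × 10^-27 kg × 1.602 × 10^-19 C × (5.40 × 10^-11 m)²)
V = 1.41 × 10^-1 V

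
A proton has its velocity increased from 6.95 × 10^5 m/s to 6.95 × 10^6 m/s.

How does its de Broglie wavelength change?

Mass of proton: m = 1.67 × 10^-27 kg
The wavelength decreases by a factor of 10.

Using λ = h/(mv):

Initial wavelength: λ₁ = h/(mv₁) = 5.71 × 10^-13 m
Final wavelength: λ₂ = h/(mv₂) = 5.71 × 10^-14 m

Since λ ∝ 1/v, when velocity increases by a factor of 10, the wavelength decreases by a factor of 10.

λ₂/λ₁ = v₁/v₂ = 1/10

The wavelength decreases by a factor of 10.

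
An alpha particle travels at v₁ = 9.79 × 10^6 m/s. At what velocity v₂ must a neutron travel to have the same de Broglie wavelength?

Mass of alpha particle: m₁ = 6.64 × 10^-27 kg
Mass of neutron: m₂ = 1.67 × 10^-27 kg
v₂ = 3.89 × 10^7 m/s

For equal de Broglie wavelengths: λ₁ = λ₂

h/(m₁v₁) = h/(m₂v₂)
m₁v₁ = m₂v₂
v₂ = v₁ · (m₁/m₂)

v₂ = 9.79 × 10^6 m/s × (6.64 × 10^-27 kg / 1.67 × 10^-27 kg)
v₂ = 3.89 × 10^7 m/s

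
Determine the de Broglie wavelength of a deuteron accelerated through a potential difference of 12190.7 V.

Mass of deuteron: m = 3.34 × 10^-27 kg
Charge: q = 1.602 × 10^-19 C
1.83 × 10^-13 m

When a particle is accelerated through voltage V, it gains kinetic energy KE = qV.

The de Broglie wavelength is then λ = h/√(2mqV):

λ = h/√(2mqV)
λ = (6.626 × 10^-34 J·s) / √(2 × 3.34 × 10^-27 kg × 1.602 × 10^-19 C × 12190.7 V)
λ = 1.83 × 10^-13 m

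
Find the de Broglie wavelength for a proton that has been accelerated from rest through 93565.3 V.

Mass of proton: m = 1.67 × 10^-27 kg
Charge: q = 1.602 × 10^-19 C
9.36 × 10^-14 m

When a particle is accelerated through voltage V, it gains kinetic energy KE = qV.

The de Broglie wavelength is then λ = h/√(2mqV):

λ = h/√(2mqV)
λ = (6.626 × 10^-34 J·s) / √(2 × 1.67 × 10^-27 kg × 1.602 × 10^-19 C × 93565.3 V)
λ = 9.36 × 10^-14 m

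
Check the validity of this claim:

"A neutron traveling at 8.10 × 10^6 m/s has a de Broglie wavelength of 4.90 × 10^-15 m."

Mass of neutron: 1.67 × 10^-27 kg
False

The claim is incorrect.

Using λ = h/(mv):
λ = (6.626 × 10^-34 J·s) / (1.67 × 10^-27 kg × 8.10 × 10^6 m/s)
λ = 4.90 × 10^-14 m

The actual wavelength differs from the claimed 4.90 × 10^-15 m.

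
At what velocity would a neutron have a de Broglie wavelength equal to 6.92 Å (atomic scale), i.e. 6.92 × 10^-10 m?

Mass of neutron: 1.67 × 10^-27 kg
5.73 × 10^2 m/s

From λ = h/(mv), solve for v:

v = h/(mλ)
v = (6.626 × 10^-34 J·s) / (1.67 × 10^-27 kg × 6.92 × 10^-10 m)
v = 5.73 × 10^2 m/s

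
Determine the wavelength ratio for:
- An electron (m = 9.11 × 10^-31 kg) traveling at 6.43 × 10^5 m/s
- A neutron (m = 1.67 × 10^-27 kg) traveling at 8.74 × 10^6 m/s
λ₁/λ₂ = 2.49 × 10^4

Using λ = h/(mv):

λ₁ = h/(m₁v₁) = 1.13 × 10^-9 m
λ₂ = h/(m₂v₂) = 4.54 × 10^-14 m

Ratio λ₁/λ₂ = (m₂v₂)/(m₁v₁)
         = (1.67 × 10^-27 kg × 8.74 × 10^6 m/s) / (9.11 × 10^-31 kg × 6.43 × 10^5 m/s)
         = 2.49 × 10^4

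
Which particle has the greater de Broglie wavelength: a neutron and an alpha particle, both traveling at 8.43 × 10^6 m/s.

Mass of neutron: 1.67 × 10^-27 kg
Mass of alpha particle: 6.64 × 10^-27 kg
The neutron has the longer wavelength.

Using λ = h/(mv), since both particles have the same velocity, the wavelength depends only on mass.

For neutron: λ₁ = h/(m₁v) = 4.71 × 10^-14 m
For alpha particle: λ₂ = h/(m₂v) = 1.18 × 10^-14 m

Since λ ∝ 1/m at constant velocity, the lighter particle has the longer wavelength.

The neutron has the longer de Broglie wavelength.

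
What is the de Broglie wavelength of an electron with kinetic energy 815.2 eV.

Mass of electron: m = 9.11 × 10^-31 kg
4.30 × 10^-11 m

Using λ = h/√(2mKE):

First convert KE to Joules: KE = 815.2 eV = 1.306 × 10^-16 J

λ = h/√(2mKE)
λ = (6.626 × 10^-34 J·s) / √(2 × 9.11 × 10^-31 kg × 1.306 × 10^-16 J)
λ = 4.30 × 10^-11 m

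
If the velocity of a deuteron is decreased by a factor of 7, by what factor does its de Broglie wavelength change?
The wavelength increases by a factor of 7.

From λ = h/(mv), the wavelength is inversely proportional to velocity:

λ ∝ 1/v

If v → v/7, then λ → 7λ

When velocity is decreased by a factor of 7, the wavelength increases by a factor of 7.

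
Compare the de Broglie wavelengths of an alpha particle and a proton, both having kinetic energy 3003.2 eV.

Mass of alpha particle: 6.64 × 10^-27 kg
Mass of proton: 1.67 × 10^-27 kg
The proton has the longer wavelength.

Using λ = h/√(2mKE):

For alpha particle: λ₁ = h/√(2m₁KE) = 2.62 × 10^-13 m
For proton: λ₂ = h/√(2m₂KE) = 5.23 × 10^-13 m

Since λ ∝ 1/√m at constant kinetic energy, the lighter particle has the longer wavelength.

The proton has the longer de Broglie wavelength.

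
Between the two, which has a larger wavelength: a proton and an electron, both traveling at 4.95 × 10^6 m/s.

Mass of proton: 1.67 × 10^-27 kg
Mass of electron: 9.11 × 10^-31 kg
The electron has the longer wavelength.

Using λ = h/(mv), since both particles have the same velocity, the wavelength depends only on mass.

For proton: λ₁ = h/(m₁v) = 8.02 × 10^-14 m
For electron: λ₂ = h/(m₂v) = 1.47 × 10^-10 m

Since λ ∝ 1/m at constant velocity, the lighter particle has the longer wavelength.

The electron has the longer de Broglie wavelength.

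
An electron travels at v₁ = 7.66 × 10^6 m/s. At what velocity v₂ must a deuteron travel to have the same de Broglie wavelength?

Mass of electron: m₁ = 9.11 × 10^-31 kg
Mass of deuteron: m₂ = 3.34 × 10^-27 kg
v₂ = 2.09 × 10^3 m/s

For equal de Broglie wavelengths: λ₁ = λ₂

h/(m₁v₁) = h/(m₂v₂)
m₁v₁ = m₂v₂
v₂ = v₁ · (m₁/m₂)

v₂ = 7.66 × 10^6 m/s × (9.11 × 10^-31 kg / 3.34 × 10^-27 kg)
v₂ = 2.09 × 10^3 m/s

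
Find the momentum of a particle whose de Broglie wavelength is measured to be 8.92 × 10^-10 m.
7.43 × 10^-25 kg·m/s

From the de Broglie relation λ = h/p, we solve for p:

p = h/λ
p = (6.626 × 10^-34 J·s) / (8.92 × 10^-10 m)
p = 7.43 × 10^-25 kg·m/s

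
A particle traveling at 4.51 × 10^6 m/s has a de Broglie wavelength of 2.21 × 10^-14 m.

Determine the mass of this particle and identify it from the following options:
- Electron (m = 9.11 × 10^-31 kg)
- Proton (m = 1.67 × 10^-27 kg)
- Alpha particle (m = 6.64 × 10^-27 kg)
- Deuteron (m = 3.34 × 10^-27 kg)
The particle is an alpha particle.

From λ = h/(mv), solve for mass:

m = h/(λv)
m = (6.626 × 10^-34 J·s) / (2.21 × 10^-14 m × 4.51 × 10^6 m/s)
m = 6.65 × 10^-27 kg

Comparing with the listed masses, this is closest to an alpha particle.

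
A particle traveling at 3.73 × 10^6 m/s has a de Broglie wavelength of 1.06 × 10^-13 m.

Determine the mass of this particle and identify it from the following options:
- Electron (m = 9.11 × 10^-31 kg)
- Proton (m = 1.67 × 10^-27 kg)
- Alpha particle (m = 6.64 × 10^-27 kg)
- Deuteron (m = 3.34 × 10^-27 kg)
The particle is a proton.

From λ = h/(mv), solve for mass:

m = h/(λv)
m = (6.626 × 10^-34 J·s) / (1.06 × 10^-13 m × 3.73 × 10^6 m/s)
m = 1.68 × 10^-27 kg

Comparing with the listed masses, this is closest to a proton.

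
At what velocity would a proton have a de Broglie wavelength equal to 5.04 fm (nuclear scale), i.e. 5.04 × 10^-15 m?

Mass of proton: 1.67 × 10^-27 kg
7.87 × 10^7 m/s

From λ = h/(mv), solve for v:

v = h/(mλ)
v = (6.626 × 10^-34 J·s) / (1.67 × 10^-27 kg × 5.04 × 10^-15 m)
v = 7.87 × 10^7 m/s

Note: This velocity is 26.3% of the speed of light, so relativistic corrections would be needed for a more accurate calculation.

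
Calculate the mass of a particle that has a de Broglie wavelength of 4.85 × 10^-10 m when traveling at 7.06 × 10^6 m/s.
1.94 × 10^-31 kg

From the de Broglie relation λ = h/(mv), we solve for m:

m = h/(λv)
m = (6.626 × 10^-34 J·s) / (4.85 × 10^-10 m × 7.06 × 10^6 m/s)
m = 1.94 × 10^-31 kg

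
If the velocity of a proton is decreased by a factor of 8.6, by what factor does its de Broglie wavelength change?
The wavelength increases by a factor of 8.6.

From λ = h/(mv), the wavelength is inversely proportional to velocity:

λ ∝ 1/v

If v → v/8.6, then λ → 8.6λ

When velocity is decreased by a factor of 8.6, the wavelength increases by a factor of 8.6.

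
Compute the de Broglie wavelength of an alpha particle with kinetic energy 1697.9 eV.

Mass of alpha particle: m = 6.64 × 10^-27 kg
3.49 × 10^-13 m

Using λ = h/√(2mKE):

First convert KE to Joules: KE = 1697.9 eV = 2.720 × 10^-16 J

λ = h/√(2mKE)
λ = (6.626 × 10^-34 J·s) / √(2 × 6.64 × 10^-27 kg × 2.720 × 10^-16 J)
λ = 3.49 × 10^-13 m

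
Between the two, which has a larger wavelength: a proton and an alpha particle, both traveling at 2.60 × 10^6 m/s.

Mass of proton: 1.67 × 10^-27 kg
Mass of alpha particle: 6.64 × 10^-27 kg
The proton has the longer wavelength.

Using λ = h/(mv), since both particles have the same velocity, the wavelength depends only on mass.

For proton: λ₁ = h/(m₁v) = 1.53 × 10^-13 m
For alpha particle: λ₂ = h/(m₂v) = 3.84 × 10^-14 m

Since λ ∝ 1/m at constant velocity, the lighter particle has the longer wavelength.

The proton has the longer de Broglie wavelength.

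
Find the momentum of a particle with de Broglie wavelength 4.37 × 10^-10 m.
1.52 × 10^-24 kg·m/s

From the de Broglie relation λ = h/p, we solve for p:

p = h/λ
p = (6.626 × 10^-34 J·s) / (4.37 × 10^-10 m)
p = 1.52 × 10^-24 kg·m/s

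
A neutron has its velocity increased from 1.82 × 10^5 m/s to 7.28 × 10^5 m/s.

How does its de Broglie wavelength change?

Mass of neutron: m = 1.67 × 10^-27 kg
The wavelength decreases by a factor of 4.

Using λ = h/(mv):

Initial wavelength: λ₁ = h/(mv₁) = 2.18 × 10^-12 m
Final wavelength: λ₂ = h/(mv₂) = 5.45 × 10^-13 m

Since λ ∝ 1/v, when velocity increases by a factor of 4, the wavelength decreases by a factor of 4.

λ₂/λ₁ = v₁/v₂ = 1/4

The wavelength decreases by a factor of 4.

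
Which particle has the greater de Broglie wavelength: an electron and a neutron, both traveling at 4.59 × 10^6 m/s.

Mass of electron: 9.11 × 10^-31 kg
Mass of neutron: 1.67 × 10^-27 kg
The electron has the longer wavelength.

Using λ = h/(mv), since both particles have the same velocity, the wavelength depends only on mass.

For electron: λ₁ = h/(m₁v) = 1.58 × 10^-10 m
For neutron: λ₂ = h/(m₂v) = 8.64 × 10^-14 m

Since λ ∝ 1/m at constant velocity, the lighter particle has the longer wavelength.

The electron has the longer de Broglie wavelength.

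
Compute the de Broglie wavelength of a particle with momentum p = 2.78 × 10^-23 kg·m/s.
2.38 × 10^-11 m

Using the de Broglie relation λ = h/p:

λ = h/p
λ = (6.626 × 10^-34 J·s) / (2.78 × 10^-23 kg·m/s)
λ = 2.38 × 10^-11 m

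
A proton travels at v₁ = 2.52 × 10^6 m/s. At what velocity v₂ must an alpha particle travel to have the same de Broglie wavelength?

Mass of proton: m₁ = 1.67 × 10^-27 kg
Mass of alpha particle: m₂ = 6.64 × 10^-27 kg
v₂ = 6.34 × 10^5 m/s

For equal de Broglie wavelengths: λ₁ = λ₂

h/(m₁v₁) = h/(m₂v₂)
m₁v₁ = m₂v₂
v₂ = v₁ · (m₁/m₂)

v₂ = 2.52 × 10^6 m/s × (1.67 × 10^-27 kg / 6.64 × 10^-27 kg)
v₂ = 6.34 × 10^5 m/s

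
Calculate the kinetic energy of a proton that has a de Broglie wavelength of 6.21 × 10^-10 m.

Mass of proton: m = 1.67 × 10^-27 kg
3.41 × 10^-22 J (or 2.13 × 10^-3 eV)

From λ = h/√(2mKE), we solve for KE:

λ² = h²/(2mKE)
KE = h²/(2mλ²)
KE = (6.626 × 10^-34 J·s)² / (2 × 1.67 × 10^-27 kg × (6.21 × 10^-10 m)²)
KE = 3.41 × 10^-22 J
KE = 2.13 × 10^-3 eV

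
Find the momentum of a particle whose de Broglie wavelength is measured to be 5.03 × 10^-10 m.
1.32 × 10^-24 kg·m/s

From the de Broglie relation λ = h/p, we solve for p:

p = h/λ
p = (6.626 × 10^-34 J·s) / (5.03 × 10^-10 m)
p = 1.32 × 10^-24 kg·m/s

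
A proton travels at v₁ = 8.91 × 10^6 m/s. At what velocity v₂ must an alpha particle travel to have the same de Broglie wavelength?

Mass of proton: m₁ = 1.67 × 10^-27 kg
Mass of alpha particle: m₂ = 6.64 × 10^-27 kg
v₂ = 2.24 × 10^6 m/s

For equal de Broglie wavelengths: λ₁ = λ₂

h/(m₁v₁) = h/(m₂v₂)
m₁v₁ = m₂v₂
v₂ = v₁ · (m₁/m₂)

v₂ = 8.91 × 10^6 m/s × (1.67 × 10^-27 kg / 6.64 × 10^-27 kg)
v₂ = 2.24 × 10^6 m/s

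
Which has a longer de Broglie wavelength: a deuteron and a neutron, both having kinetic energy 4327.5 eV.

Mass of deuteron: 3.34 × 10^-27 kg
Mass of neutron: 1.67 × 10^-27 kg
The neutron has the longer wavelength.

Using λ = h/√(2mKE):

For deuteron: λ₁ = h/√(2m₁KE) = 3.08 × 10^-13 m
For neutron: λ₂ = h/√(2m₂KE) = 4.35 × 10^-13 m

Since λ ∝ 1/√m at constant kinetic energy, the lighter particle has the longer wavelength.

The neutron has the longer de Broglie wavelength.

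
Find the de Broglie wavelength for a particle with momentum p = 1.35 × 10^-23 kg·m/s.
4.91 × 10^-11 m

Using the de Broglie relation λ = h/p:

λ = h/p
λ = (6.626 × 10^-34 J·s) / (1.35 × 10^-23 kg·m/s)
λ = 4.91 × 10^-11 m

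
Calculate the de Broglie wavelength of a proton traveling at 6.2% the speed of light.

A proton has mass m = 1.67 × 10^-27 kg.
2.13 × 10^-14 m

Using the de Broglie relation λ = h/(mv):

v = 6.2% × c = 1.859 × 10^7 m/s

λ = h/(mv)
λ = (6.626 × 10^-34 J·s) / (1.67 × 10^-27 kg × 1.859 × 10^7 m/s)
λ = 2.13 × 10^-14 m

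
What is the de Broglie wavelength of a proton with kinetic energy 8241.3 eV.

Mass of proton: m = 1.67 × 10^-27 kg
3.16 × 10^-13 m

Using λ = h/√(2mKE):

First convert KE to Joules: KE = 8241.3 eV = 1.320 × 10^-15 J

λ = h/√(2mKE)
λ = (6.626 × 10^-34 J·s) / √(2 × 1.67 × 10^-27 kg × 1.320 × 10^-15 J)
λ = 3.16 × 10^-13 m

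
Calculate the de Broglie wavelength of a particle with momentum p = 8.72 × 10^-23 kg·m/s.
7.60 × 10^-12 m

Using the de Broglie relation λ = h/p:

λ = h/p
λ = (6.626 × 10^-34 J·s) / (8.72 × 10^-23 kg·m/s)
λ = 7.60 × 10^-12 m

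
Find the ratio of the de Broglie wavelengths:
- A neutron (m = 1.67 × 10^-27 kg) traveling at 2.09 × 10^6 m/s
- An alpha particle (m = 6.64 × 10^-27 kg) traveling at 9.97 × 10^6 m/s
λ₁/λ₂ = 19.0

Using λ = h/(mv):

λ₁ = h/(m₁v₁) = 1.90 × 10^-13 m
λ₂ = h/(m₂v₂) = 1.00 × 10^-14 m

Ratio λ₁/λ₂ = (m₂v₂)/(m₁v₁)
         = (6.64 × 10^-27 kg × 9.97 × 10^6 m/s) / (1.67 × 10^-27 kg × 2.09 × 10^6 m/s)
         = 19.0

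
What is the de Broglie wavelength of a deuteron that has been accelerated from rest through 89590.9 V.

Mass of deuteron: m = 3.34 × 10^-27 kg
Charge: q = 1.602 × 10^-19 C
6.77 × 10^-14 m

When a particle is accelerated through voltage V, it gains kinetic energy KE = qV.

The de Broglie wavelength is then λ = h/√(2mqV):

λ = h/√(2mqV)
λ = (6.626 × 10^-34 J·s) / √(2 × 3.34 × 10^-27 kg × 1.602 × 10^-19 C × 89590.9 V)
λ = 6.77 × 10^-14 m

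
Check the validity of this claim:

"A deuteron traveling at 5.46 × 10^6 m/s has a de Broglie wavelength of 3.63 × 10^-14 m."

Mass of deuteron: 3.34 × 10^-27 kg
True

The claim is correct.

Using λ = h/(mv):
λ = (6.626 × 10^-34 J·s) / (3.34 × 10^-27 kg × 5.46 × 10^6 m/s)
λ = 3.63 × 10^-14 m

This matches the claimed value.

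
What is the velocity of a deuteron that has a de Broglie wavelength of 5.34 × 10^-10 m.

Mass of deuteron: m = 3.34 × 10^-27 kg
3.72 × 10^2 m/s

From the de Broglie relation λ = h/(mv), we solve for v:

v = h/(mλ)
v = (6.626 × 10^-34 J·s) / (3.34 × 10^-27 kg × 5.34 × 10^-10 m)
v = 3.72 × 10^2 m/s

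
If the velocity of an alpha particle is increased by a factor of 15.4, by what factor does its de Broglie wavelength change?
The wavelength decreases by a factor of 15.4.

From λ = h/(mv), the wavelength is inversely proportional to velocity:

λ ∝ 1/v

If v → 15.4v, then λ → λ/15.4

When velocity is increased by a factor of 15.4, the wavelength decreases by a factor of 15.4.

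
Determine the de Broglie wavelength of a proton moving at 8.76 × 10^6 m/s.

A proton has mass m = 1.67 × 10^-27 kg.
4.53 × 10^-14 m

Using the de Broglie relation λ = h/(mv):

λ = h/(mv)
λ = (6.626 × 10^-34 J·s) / (1.67 × 10^-27 kg × 8.76 × 10^6 m/s)
λ = 4.53 × 10^-14 m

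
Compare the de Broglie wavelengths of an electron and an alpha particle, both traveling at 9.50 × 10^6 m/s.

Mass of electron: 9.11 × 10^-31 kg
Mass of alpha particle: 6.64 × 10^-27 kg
The electron has the longer wavelength.

Using λ = h/(mv), since both particles have the same velocity, the wavelength depends only on mass.

For electron: λ₁ = h/(m₁v) = 7.66 × 10^-11 m
For alpha particle: λ₂ = h/(m₂v) = 1.05 × 10^-14 m

Since λ ∝ 1/m at constant velocity, the lighter particle has the longer wavelength.

The electron has the longer de Broglie wavelength.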